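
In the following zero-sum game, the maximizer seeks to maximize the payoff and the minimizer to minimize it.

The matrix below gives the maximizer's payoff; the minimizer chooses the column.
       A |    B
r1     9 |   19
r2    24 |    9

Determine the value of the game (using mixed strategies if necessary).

Row minima are 9 and 9, so the maximizer's maximin is 9; column maxima are 24 and 19, so the minimizer's minimax is 19. These differ, so the equilibrium is in mixed strategies.
Let the maximizer play r1 with probability p. The minimizer is indifferent when 9p + 24(1−p) = 19p + 9(1−p), giving p = 3/5.
Let the minimizer play A with probability q. The maximizer is indifferent when 9q + 19(1−q) = 24q + 9(1−q), giving q = 2/5.
The value is 9·(2/5) + (19)·(3/5) = 15.

15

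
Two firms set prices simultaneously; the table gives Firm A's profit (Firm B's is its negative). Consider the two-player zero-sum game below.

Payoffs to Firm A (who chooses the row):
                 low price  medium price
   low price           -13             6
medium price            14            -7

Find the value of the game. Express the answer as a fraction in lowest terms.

-7/40

Row minima are -13 and -7, so Firm A's maximin is -7; column maxima are 14 and 6, so Firm B's minimax is 6. These differ, so the equilibrium is in mixed strategies.
Let Firm A play low price with probability p. Firm B is indifferent when −13p + 14(1−p) = 6p − 7(1−p), giving p = 21/40.
Let Firm B play low price with probability q. Firm A is indifferent when −13q + 6(1−q) = 14q − 7(1−q), giving q = 13/40.
The value is -13·(13/40) + (6)·(27/40) = -7/40.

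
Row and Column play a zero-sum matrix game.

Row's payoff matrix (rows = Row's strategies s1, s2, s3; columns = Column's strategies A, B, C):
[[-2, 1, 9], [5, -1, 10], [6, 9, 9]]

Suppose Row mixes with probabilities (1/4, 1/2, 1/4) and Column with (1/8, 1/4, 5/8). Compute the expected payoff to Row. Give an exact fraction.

55/8

Against (1/8, 1/4, 5/8), each row's expected payoff is s1: 45/8; s2: 53/8; s3: 69/8.
Taking the (1/4, 1/2, 1/4)-weighted average: (1/4)·(45/8) + (1/2)·(53/8) + (1/4)·(69/8) = 55/8.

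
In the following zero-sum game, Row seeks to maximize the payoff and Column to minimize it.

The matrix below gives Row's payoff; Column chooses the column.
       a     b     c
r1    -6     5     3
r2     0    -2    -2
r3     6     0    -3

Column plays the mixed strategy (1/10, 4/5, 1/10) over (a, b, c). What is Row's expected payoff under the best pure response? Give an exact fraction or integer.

37/10

r1: (-6)·(1/10) + (5)·(4/5) + (3)·(1/10) = 37/10.
r2: (0)·(1/10) + (-2)·(4/5) + (-2)·(1/10) = -9/5.
r3: (6)·(1/10) + (0)·(4/5) + (-3)·(1/10) = 3/10.
The best pure response is r1 with expected payoff 37/10.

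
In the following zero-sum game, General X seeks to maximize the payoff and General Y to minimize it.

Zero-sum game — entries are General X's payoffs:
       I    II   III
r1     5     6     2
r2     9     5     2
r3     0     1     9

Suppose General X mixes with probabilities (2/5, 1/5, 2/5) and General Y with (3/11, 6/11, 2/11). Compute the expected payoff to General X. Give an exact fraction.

219/55

Against (3/11, 6/11, 2/11), each row's expected payoff is r1: 5; r2: 61/11; r3: 24/11.
Taking the (2/5, 1/5, 2/5)-weighted average: (2/5)·(5) + (1/5)·(61/11) + (2/5)·(24/11) = 219/55.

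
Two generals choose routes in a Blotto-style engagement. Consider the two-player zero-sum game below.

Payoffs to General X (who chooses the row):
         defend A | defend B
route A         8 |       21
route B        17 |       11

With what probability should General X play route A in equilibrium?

Row minima are 8 and 11, so General X's maximin is 11; column maxima are 17 and 21, so General Y's minimax is 17. These differ, so the equilibrium is in mixed strategies.
Let General X play route A with probability p. General Y is indifferent when 8p + 17(1−p) = 21p + 11(1−p), giving p = 6/19.

6/19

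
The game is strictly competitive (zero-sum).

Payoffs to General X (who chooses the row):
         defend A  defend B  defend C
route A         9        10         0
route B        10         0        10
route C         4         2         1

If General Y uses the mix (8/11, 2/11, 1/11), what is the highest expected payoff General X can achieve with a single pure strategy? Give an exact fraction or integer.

route A: (9)·(8/11) + (10)·(2/11) + (0)·(1/11) = 92/11.
route B: (10)·(8/11) + (0)·(2/11) + (10)·(1/11) = 90/11.
route C: (4)·(8/11) + (2)·(2/11) + (1)·(1/11) = 37/11.
The best pure response is route A with expected payoff 92/11.

92/11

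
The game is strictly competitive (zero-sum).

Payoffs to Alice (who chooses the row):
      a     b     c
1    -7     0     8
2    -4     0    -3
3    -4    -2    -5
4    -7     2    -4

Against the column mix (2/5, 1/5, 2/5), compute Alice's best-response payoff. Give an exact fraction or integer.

1: (-7)·(2/5) + (0)·(1/5) + (8)·(2/5) = 2/5.
2: (-4)·(2/5) + (0)·(1/5) + (-3)·(2/5) = -14/5.
3: (-4)·(2/5) + (-2)·(1/5) + (-5)·(2/5) = -4.
4: (-7)·(2/5) + (2)·(1/5) + (-4)·(2/5) = -4.
The best pure response is 1 with expected payoff 2/5.

2/5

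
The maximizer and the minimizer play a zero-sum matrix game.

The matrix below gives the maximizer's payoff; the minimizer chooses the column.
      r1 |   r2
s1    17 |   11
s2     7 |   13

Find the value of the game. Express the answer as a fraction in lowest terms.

Row minima are 11 and 7, so the maximizer's maximin is 11; column maxima are 17 and 13, so the minimizer's minimax is 13. These differ, so the equilibrium is in mixed strategies.
Let the maximizer play s1 with probability p. The minimizer is indifferent when 17p + 7(1−p) = 11p + 13(1−p), giving p = 1/2.
Let the minimizer play r1 with probability q. The maximizer is indifferent when 17q + 11(1−q) = 7q + 13(1−q), giving q = 1/6.
The value is 17·(1/6) + (11)·(5/6) = 12.

12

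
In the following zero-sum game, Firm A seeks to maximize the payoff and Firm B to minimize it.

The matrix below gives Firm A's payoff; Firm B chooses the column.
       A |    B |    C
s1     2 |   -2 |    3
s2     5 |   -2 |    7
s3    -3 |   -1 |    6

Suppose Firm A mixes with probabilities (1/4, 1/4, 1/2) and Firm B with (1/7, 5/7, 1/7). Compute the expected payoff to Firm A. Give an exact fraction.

Against (1/7, 5/7, 1/7), each row's expected payoff is s1: -5/7; s2: 2/7; s3: -2/7.
Taking the (1/4, 1/4, 1/2)-weighted average: (1/4)·(-5/7) + (1/4)·(2/7) + (1/2)·(-2/7) = -1/4.

-1/4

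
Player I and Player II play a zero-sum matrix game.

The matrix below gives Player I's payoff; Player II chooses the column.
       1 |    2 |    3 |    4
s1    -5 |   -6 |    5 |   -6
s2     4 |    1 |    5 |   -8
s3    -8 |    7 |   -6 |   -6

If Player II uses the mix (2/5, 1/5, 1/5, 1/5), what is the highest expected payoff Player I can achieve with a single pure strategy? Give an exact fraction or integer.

s1: (-5)·(2/5) + (-6)·(1/5) + (5)·(1/5) + (-6)·(1/5) = -17/5.
s2: (4)·(2/5) + (1)·(1/5) + (5)·(1/5) + (-8)·(1/5) = 6/5.
s3: (-8)·(2/5) + (7)·(1/5) + (-6)·(1/5) + (-6)·(1/5) = -21/5.
The best pure response is s2 with expected payoff 6/5.

6/5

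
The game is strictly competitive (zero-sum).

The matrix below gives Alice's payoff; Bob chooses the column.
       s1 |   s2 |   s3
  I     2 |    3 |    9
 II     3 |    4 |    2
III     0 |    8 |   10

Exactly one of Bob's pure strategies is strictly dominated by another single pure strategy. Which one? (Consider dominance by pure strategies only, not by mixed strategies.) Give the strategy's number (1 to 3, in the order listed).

2

Bob prefers columns that give Alice less. Compare s2 with s1: 2 < 3, 3 < 4, 0 < 8.
So s1 strictly dominates s2 for Bob; s2 is strictly dominated.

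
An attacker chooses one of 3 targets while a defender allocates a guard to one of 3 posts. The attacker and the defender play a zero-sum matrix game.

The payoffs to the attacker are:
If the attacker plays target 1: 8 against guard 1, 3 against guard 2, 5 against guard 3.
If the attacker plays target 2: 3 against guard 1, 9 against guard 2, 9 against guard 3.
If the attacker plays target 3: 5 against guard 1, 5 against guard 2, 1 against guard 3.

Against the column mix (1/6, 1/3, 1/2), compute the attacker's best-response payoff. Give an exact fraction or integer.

8

target 1: (8)·(1/6) + (3)·(1/3) + (5)·(1/2) = 29/6.
target 2: (3)·(1/6) + (9)·(1/3) + (9)·(1/2) = 8.
target 3: (5)·(1/6) + (5)·(1/3) + (1)·(1/2) = 3.
The best pure response is target 2 with expected payoff 8.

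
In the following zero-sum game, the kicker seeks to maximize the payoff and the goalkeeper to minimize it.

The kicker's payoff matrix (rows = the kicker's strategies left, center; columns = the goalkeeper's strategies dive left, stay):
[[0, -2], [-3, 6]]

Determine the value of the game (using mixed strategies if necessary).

-6/11

Row minima are -2 and -3, so the kicker's maximin is -2; column maxima are 0 and 6, so the goalkeeper's minimax is 0. These differ, so the equilibrium is in mixed strategies.
Let the kicker play left with probability p. The goalkeeper is indifferent when −3(1−p) = −2p + 6(1−p), giving p = 9/11.
Let the goalkeeper play dive left with probability q. The kicker is indifferent when −2(1−q) = −3q + 6(1−q), giving q = 8/11.
The value is 0·(8/11) + (-2)·(3/11) = -6/11.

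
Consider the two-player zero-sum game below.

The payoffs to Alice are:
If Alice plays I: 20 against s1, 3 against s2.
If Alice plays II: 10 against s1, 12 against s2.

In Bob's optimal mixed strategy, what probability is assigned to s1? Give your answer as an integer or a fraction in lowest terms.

9/19

Row minima are 3 and 10, so Alice's maximin is 10; column maxima are 20 and 12, so Bob's minimax is 12. These differ, so the equilibrium is in mixed strategies.
Let Bob play s1 with probability q. Alice is indifferent when 20q + 3(1−q) = 10q + 12(1−q), giving q = 9/19.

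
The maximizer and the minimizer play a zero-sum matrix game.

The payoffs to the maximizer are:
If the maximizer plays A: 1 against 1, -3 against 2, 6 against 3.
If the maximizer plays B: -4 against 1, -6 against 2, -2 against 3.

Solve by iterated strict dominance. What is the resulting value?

-3

Row B is strictly dominated by row A (1>-4, -3>-6, 6>-2); eliminate B.
Column 3 is strictly dominated by 1 for the minimizer (1<6); eliminate 3.
Column 1 is strictly dominated by 2 for the minimizer (-3<1); eliminate 1.
Only (A, 2) remains, with payoff -3.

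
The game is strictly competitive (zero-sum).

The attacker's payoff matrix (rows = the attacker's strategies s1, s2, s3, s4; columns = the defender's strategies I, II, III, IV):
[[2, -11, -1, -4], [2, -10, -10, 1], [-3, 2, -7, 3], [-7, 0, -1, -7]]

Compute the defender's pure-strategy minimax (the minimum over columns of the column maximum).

-1

The worst case (largest entry) in each column is I: 2, II: 2, III: -1, IV: 3.
The best (smallest) of these is -1.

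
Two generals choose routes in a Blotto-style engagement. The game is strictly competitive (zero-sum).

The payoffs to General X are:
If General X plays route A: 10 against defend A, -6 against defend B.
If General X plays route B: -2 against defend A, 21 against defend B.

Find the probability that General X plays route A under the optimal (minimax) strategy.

23/39

Row minima are -6 and -2, so General X's maximin is -2; column maxima are 10 and 21, so General Y's minimax is 10. These differ, so the equilibrium is in mixed strategies.
Let General X play route A with probability p. General Y is indifferent when 10p − 2(1−p) = −6p + 21(1−p), giving p = 23/39.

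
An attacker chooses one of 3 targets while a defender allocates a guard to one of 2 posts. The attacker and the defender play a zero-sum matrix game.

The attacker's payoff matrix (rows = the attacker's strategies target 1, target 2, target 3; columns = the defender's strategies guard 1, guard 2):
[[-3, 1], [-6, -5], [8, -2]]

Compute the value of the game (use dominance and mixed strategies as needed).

Row target 2 is strictly dominated by row target 1, so the attacker never plays it.
The remaining 2×2 game on (target 1, target 3) × (guard 1, guard 2) has no saddle point. Let the attacker play target 1 with probability p; indifference gives −3p + 8(1−p) = p − 2(1−p), so p = 5/7.
Similarly the defender's optimal q on guard 1 is 3/14, and the value is -3·(3/14) + (1)·(11/14) = 1/7.

1/7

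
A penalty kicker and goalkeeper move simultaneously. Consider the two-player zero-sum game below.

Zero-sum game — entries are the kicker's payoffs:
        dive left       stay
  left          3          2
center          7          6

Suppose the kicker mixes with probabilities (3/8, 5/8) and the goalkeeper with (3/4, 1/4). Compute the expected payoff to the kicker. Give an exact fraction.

Against (3/4, 1/4), each row's expected payoff is left: 11/4; center: 27/4.
Taking the (3/8, 5/8)-weighted average: (3/8)·(11/4) + (5/8)·(27/4) = 21/4.

21/4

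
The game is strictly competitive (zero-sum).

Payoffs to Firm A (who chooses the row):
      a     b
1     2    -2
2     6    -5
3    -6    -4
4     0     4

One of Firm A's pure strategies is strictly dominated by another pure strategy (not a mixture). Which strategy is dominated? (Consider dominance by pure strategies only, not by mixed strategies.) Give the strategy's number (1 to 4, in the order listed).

3

Compare 3 with 1: 2 > -6, -2 > -4.
So 1 strictly dominates 3 for Firm A; 3 is strictly dominated.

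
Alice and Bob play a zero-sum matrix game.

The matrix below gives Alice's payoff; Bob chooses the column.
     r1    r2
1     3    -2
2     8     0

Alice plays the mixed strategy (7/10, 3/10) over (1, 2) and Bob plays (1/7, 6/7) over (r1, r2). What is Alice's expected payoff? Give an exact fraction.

-39/70

Against (1/7, 6/7), each row's expected payoff is 1: -9/7; 2: 8/7.
Taking the (7/10, 3/10)-weighted average: (7/10)·(-9/7) + (3/10)·(8/7) = -39/70.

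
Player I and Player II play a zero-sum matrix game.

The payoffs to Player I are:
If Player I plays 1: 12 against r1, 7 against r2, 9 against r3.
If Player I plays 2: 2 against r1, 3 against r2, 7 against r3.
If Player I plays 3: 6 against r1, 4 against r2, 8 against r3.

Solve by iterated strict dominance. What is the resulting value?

Column r3 is strictly dominated by r2 for Player II (7<9, 3<7, 4<8); eliminate r3.
Row 2 is strictly dominated by row 1 (12>2, 7>3); eliminate 2.
Column r1 is strictly dominated by r2 for Player II (7<12, 4<6); eliminate r1.
Row 3 is strictly dominated by row 1 (7>4); eliminate 3.
Only (1, r2) remains, with payoff 7.

7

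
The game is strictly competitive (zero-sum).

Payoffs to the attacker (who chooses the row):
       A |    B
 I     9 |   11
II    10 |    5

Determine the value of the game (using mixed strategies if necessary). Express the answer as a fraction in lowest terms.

Row minima are 9 and 5, so the attacker's maximin is 9; column maxima are 10 and 11, so the defender's minimax is 10. These differ, so the equilibrium is in mixed strategies.
Let the attacker play I with probability p. The defender is indifferent when 9p + 10(1−p) = 11p + 5(1−p), giving p = 5/7.
Let the defender play A with probability q. The attacker is indifferent when 9q + 11(1−q) = 10q + 5(1−q), giving q = 6/7.
The value is 9·(6/7) + (11)·(1/7) = 65/7.

65/7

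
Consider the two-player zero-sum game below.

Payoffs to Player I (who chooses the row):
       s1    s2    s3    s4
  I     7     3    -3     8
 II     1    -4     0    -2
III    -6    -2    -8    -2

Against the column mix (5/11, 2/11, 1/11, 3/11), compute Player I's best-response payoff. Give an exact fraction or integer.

62/11

I: (7)·(5/11) + (3)·(2/11) + (-3)·(1/11) + (8)·(3/11) = 62/11.
II: (1)·(5/11) + (-4)·(2/11) + (0)·(1/11) + (-2)·(3/11) = -9/11.
III: (-6)·(5/11) + (-2)·(2/11) + (-8)·(1/11) + (-2)·(3/11) = -48/11.
The best pure response is I with expected payoff 62/11.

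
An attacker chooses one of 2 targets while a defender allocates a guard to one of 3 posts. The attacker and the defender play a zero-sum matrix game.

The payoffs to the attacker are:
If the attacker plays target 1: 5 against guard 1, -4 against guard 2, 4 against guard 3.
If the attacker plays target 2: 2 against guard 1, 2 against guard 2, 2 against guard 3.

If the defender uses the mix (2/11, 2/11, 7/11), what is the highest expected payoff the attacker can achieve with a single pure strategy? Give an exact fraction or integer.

target 1: (5)·(2/11) + (-4)·(2/11) + (4)·(7/11) = 30/11.
target 2: (2)·(2/11) + (2)·(2/11) + (2)·(7/11) = 2.
The best pure response is target 1 with expected payoff 30/11.

30/11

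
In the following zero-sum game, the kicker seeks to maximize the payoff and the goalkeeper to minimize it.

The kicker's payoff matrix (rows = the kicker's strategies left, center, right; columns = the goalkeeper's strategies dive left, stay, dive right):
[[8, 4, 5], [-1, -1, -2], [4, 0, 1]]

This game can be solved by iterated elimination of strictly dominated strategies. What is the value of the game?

Column dive left is strictly dominated by dive right for the goalkeeper (5<8, -2<-1, 1<4); eliminate dive left.
Row right is strictly dominated by row left (4>0, 5>1); eliminate right.
Row center is strictly dominated by row left (4>-1, 5>-2); eliminate center.
Column dive right is strictly dominated by stay for the goalkeeper (4<5); eliminate dive right.
Only (left, stay) remains, with payoff 4.

4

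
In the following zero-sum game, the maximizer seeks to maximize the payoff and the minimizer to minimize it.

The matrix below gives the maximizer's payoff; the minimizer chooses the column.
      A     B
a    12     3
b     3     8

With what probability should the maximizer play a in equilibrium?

Row minima are 3 and 3, so the maximizer's maximin is 3; column maxima are 12 and 8, so the minimizer's minimax is 8. These differ, so the equilibrium is in mixed strategies.
Let the maximizer play a with probability p. The minimizer is indifferent when 12p + 3(1−p) = 3p + 8(1−p), giving p = 5/14.

5/14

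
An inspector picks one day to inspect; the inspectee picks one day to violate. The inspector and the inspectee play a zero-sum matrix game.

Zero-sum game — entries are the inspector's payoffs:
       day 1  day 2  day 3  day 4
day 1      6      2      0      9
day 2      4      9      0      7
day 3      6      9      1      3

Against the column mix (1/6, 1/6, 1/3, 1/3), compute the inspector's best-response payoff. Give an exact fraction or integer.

day 1: (6)·(1/6) + (2)·(1/6) + (0)·(1/3) + (9)·(1/3) = 13/3.
day 2: (4)·(1/6) + (9)·(1/6) + (0)·(1/3) + (7)·(1/3) = 9/2.
day 3: (6)·(1/6) + (9)·(1/6) + (1)·(1/3) + (3)·(1/3) = 23/6.
The best pure response is day 2 with expected payoff 9/2.

9/2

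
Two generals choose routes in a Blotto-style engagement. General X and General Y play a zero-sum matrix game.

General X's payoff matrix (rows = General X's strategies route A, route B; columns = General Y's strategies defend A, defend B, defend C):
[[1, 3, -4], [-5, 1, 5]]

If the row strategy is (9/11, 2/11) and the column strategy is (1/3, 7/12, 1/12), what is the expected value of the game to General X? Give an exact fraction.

Against (1/3, 7/12, 1/12), each row's expected payoff is route A: 7/4; route B: -2/3.
Taking the (9/11, 2/11)-weighted average: (9/11)·(7/4) + (2/11)·(-2/3) = 173/132.

173/132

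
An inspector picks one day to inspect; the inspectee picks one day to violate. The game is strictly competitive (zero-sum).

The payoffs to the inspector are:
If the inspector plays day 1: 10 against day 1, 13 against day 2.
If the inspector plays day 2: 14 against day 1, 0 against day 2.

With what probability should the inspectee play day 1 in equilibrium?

13/17

Row minima are 10 and 0, so the inspector's maximin is 10; column maxima are 14 and 13, so the inspectee's minimax is 13. These differ, so the equilibrium is in mixed strategies.
Let the inspectee play day 1 with probability q. The inspector is indifferent when 10q + 13(1−q) = 14q, giving q = 13/17.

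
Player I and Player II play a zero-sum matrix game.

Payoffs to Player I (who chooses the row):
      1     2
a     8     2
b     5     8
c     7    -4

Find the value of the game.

6

Row c is strictly dominated by row a, so Player I never plays it.
The remaining 2×2 game on (a, b) × (1, 2) has no saddle point. Let Player I play a with probability p; indifference gives 8p + 5(1−p) = 2p + 8(1−p), so p = 1/3.
Similarly Player II's optimal q on 1 is 2/3, and the value is 8·(2/3) + (2)·(1/3) = 6.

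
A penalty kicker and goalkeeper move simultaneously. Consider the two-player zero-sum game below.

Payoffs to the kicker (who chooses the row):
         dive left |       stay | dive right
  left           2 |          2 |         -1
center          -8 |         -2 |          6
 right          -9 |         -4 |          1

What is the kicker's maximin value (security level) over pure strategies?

-1

The worst-case payoff for each row is left: -1, center: -8, right: -9.
The best of these is -1.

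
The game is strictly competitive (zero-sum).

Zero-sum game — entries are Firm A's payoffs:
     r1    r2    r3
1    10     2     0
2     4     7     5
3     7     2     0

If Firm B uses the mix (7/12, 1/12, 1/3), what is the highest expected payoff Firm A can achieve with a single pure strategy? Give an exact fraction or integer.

6

1: (10)·(7/12) + (2)·(1/12) + (0)·(1/3) = 6.
2: (4)·(7/12) + (7)·(1/12) + (5)·(1/3) = 55/12.
3: (7)·(7/12) + (2)·(1/12) + (0)·(1/3) = 17/4.
The best pure response is 1 with expected payoff 6.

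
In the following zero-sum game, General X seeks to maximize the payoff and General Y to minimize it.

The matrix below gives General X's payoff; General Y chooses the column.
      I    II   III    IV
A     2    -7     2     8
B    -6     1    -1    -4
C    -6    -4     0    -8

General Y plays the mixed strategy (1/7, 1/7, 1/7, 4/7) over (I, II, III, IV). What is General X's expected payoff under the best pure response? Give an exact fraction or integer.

A: (2)·(1/7) + (-7)·(1/7) + (2)·(1/7) + (8)·(4/7) = 29/7.
B: (-6)·(1/7) + (1)·(1/7) + (-1)·(1/7) + (-4)·(4/7) = -22/7.
C: (-6)·(1/7) + (-4)·(1/7) + (0)·(1/7) + (-8)·(4/7) = -6.
The best pure response is A with expected payoff 29/7.

29/7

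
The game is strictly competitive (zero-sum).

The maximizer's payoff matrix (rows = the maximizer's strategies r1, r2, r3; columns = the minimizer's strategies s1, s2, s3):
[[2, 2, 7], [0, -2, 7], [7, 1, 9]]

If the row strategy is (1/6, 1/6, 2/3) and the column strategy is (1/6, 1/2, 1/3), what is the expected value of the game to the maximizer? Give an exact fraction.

Against (1/6, 1/2, 1/3), each row's expected payoff is r1: 11/3; r2: 4/3; r3: 14/3.
Taking the (1/6, 1/6, 2/3)-weighted average: (1/6)·(11/3) + (1/6)·(4/3) + (2/3)·(14/3) = 71/18.

71/18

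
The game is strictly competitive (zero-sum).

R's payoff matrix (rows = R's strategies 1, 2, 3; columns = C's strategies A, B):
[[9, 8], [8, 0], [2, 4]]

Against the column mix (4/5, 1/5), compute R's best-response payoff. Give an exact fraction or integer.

1: (9)·(4/5) + (8)·(1/5) = 44/5.
2: (8)·(4/5) + (0)·(1/5) = 32/5.
3: (2)·(4/5) + (4)·(1/5) = 12/5.
The best pure response is 1 with expected payoff 44/5.

44/5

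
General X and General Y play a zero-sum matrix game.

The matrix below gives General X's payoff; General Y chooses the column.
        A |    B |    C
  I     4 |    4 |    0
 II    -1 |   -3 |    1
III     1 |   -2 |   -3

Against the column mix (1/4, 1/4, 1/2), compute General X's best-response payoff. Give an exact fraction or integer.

2

I: (4)·(1/4) + (4)·(1/4) + (0)·(1/2) = 2.
II: (-1)·(1/4) + (-3)·(1/4) + (1)·(1/2) = -1/2.
III: (1)·(1/4) + (-2)·(1/4) + (-3)·(1/2) = -7/4.
The best pure response is I with expected payoff 2.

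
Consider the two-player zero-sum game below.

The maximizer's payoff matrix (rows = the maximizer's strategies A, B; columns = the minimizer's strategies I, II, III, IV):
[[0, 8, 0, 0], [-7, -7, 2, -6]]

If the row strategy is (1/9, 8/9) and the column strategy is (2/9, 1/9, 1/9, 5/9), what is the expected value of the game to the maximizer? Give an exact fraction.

Against (2/9, 1/9, 1/9, 5/9), each row's expected payoff is A: 8/9; B: -49/9.
Taking the (1/9, 8/9)-weighted average: (1/9)·(8/9) + (8/9)·(-49/9) = -128/27.

-128/27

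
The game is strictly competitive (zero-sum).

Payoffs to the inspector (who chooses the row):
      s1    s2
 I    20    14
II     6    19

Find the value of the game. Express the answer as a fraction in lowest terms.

Row minima are 14 and 6, so the inspector's maximin is 14; column maxima are 20 and 19, so the inspectee's minimax is 19. These differ, so the equilibrium is in mixed strategies.
Let the inspector play I with probability p. The inspectee is indifferent when 20p + 6(1−p) = 14p + 19(1−p), giving p = 13/19.
Let the inspectee play s1 with probability q. The inspector is indifferent when 20q + 14(1−q) = 6q + 19(1−q), giving q = 5/19.
The value is 20·(5/19) + (14)·(14/19) = 296/19.

296/19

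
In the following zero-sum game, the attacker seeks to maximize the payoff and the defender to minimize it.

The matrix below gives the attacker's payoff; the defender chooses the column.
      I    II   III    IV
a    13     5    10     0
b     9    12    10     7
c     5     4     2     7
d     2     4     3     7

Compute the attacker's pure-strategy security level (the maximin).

The worst-case payoff for each row is a: 0, b: 7, c: 2, d: 2.
The best of these is 7.

7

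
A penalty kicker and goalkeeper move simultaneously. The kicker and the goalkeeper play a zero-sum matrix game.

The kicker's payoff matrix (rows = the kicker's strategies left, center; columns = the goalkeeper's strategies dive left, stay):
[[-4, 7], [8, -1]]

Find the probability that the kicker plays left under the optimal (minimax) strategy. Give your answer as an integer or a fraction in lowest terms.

Row minima are -4 and -1, so the kicker's maximin is -1; column maxima are 8 and 7, so the goalkeeper's minimax is 7. These differ, so the equilibrium is in mixed strategies.
Let the kicker play left with probability p. The goalkeeper is indifferent when −4p + 8(1−p) = 7p − (1−p), giving p = 9/20.

9/20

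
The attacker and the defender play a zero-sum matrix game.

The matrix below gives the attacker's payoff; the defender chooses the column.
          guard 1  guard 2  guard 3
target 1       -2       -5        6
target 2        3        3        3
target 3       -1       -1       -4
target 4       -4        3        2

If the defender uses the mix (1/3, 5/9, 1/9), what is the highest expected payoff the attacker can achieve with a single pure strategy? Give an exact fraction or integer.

3

target 1: (-2)·(1/3) + (-5)·(5/9) + (6)·(1/9) = -25/9.
target 2: (3)·(1/3) + (3)·(5/9) + (3)·(1/9) = 3.
target 3: (-1)·(1/3) + (-1)·(5/9) + (-4)·(1/9) = -4/3.
target 4: (-4)·(1/3) + (3)·(5/9) + (2)·(1/9) = 5/9.
The best pure response is target 2 with expected payoff 3.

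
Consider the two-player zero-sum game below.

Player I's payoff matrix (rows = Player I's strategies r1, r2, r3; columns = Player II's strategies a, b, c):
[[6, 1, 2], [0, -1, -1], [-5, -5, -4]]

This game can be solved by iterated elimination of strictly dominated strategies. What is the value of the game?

Row r3 is strictly dominated by row r1 (6>-5, 1>-5, 2>-4); eliminate r3.
Column a is strictly dominated by b for Player II (1<6, -1<0); eliminate a.
Row r2 is strictly dominated by row r1 (1>-1, 2>-1); eliminate r2.
Column c is strictly dominated by b for Player II (1<2); eliminate c.
Only (r1, b) remains, with payoff 1.

1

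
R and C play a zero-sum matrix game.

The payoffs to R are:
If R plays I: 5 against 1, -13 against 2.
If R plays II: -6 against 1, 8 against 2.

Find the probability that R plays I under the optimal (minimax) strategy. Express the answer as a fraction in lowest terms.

7/16

Row minima are -13 and -6, so R's maximin is -6; column maxima are 5 and 8, so C's minimax is 5. These differ, so the equilibrium is in mixed strategies.
Let R play I with probability p. C is indifferent when 5p − 6(1−p) = −13p + 8(1−p), giving p = 7/16.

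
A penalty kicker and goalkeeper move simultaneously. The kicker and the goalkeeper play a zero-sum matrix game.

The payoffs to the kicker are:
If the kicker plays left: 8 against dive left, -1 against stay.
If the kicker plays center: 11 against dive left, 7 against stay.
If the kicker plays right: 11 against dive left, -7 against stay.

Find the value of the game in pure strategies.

Row minima: -1, 7, -7 → the kicker's maximin is 7.
Column maxima: 11, 7 → the goalkeeper's minimax is 7.
They coincide at (center, stay), so the value is 7.

7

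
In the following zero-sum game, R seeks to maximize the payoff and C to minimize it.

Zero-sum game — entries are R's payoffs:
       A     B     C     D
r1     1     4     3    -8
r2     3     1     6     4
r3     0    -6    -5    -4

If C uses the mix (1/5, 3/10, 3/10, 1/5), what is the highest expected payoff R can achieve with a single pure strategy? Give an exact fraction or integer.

r1: (1)·(1/5) + (4)·(3/10) + (3)·(3/10) + (-8)·(1/5) = 7/10.
r2: (3)·(1/5) + (1)·(3/10) + (6)·(3/10) + (4)·(1/5) = 7/2.
r3: (0)·(1/5) + (-6)·(3/10) + (-5)·(3/10) + (-4)·(1/5) = -41/10.
The best pure response is r2 with expected payoff 7/2.

7/2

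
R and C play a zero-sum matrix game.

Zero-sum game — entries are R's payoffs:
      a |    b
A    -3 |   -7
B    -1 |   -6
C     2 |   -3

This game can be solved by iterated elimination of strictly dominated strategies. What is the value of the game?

-3

Column a is strictly dominated by b for C (-7<-3, -6<-1, -3<2); eliminate a.
Row B is strictly dominated by row C (-3>-6); eliminate B.
Row A is strictly dominated by row C (-3>-7); eliminate A.
Only (C, b) remains, with payoff -3.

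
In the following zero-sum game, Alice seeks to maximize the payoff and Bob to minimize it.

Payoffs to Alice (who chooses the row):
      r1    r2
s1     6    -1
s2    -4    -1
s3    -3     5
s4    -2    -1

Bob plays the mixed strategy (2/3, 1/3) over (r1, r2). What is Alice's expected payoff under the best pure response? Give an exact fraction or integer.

11/3

s1: (6)·(2/3) + (-1)·(1/3) = 11/3.
s2: (-4)·(2/3) + (-1)·(1/3) = -3.
s3: (-3)·(2/3) + (5)·(1/3) = -1/3.
s4: (-2)·(2/3) + (-1)·(1/3) = -5/3.
The best pure response is s1 with expected payoff 11/3.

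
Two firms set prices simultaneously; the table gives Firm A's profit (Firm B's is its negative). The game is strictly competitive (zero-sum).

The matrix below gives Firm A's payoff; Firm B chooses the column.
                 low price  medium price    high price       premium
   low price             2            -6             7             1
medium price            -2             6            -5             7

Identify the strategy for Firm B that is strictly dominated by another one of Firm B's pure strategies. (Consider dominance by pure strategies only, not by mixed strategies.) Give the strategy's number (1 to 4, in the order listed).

Firm B prefers columns that give Firm A less. Compare premium with medium price: -6 < 1, 6 < 7.
So medium price strictly dominates premium for Firm B; premium is strictly dominated.

4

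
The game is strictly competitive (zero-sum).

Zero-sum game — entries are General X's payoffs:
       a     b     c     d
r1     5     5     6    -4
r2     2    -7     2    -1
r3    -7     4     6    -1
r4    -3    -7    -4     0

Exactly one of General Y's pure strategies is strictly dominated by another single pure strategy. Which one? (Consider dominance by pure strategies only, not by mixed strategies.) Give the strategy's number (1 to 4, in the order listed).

General Y prefers columns that give General X less. Compare c with b: 5 < 6, -7 < 2, 4 < 6, -7 < -4.
So b strictly dominates c for General Y; c is strictly dominated.

3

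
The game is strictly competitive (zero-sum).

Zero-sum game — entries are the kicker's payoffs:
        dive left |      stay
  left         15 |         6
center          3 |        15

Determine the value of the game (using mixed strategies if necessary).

69/7

Row minima are 6 and 3, so the kicker's maximin is 6; column maxima are 15 and 15, so the goalkeeper's minimax is 15. These differ, so the equilibrium is in mixed strategies.
Let the kicker play left with probability p. The goalkeeper is indifferent when 15p + 3(1−p) = 6p + 15(1−p), giving p = 4/7.
Let the goalkeeper play dive left with probability q. The kicker is indifferent when 15q + 6(1−q) = 3q + 15(1−q), giving q = 3/7.
The value is 15·(3/7) + (6)·(4/7) = 69/7.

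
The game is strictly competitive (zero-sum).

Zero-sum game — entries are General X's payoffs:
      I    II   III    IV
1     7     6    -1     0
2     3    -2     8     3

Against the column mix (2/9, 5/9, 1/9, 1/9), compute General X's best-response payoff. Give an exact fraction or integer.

1: (7)·(2/9) + (6)·(5/9) + (-1)·(1/9) + (0)·(1/9) = 43/9.
2: (3)·(2/9) + (-2)·(5/9) + (8)·(1/9) + (3)·(1/9) = 7/9.
The best pure response is 1 with expected payoff 43/9.

43/9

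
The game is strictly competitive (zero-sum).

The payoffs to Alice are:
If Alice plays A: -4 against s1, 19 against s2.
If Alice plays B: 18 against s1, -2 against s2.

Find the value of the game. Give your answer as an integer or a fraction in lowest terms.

Row minima are -4 and -2, so Alice's maximin is -2; column maxima are 18 and 19, so Bob's minimax is 18. These differ, so the equilibrium is in mixed strategies.
Let Alice play A with probability p. Bob is indifferent when −4p + 18(1−p) = 19p − 2(1−p), giving p = 20/43.
Let Bob play s1 with probability q. Alice is indifferent when −4q + 19(1−q) = 18q − 2(1−q), giving q = 21/43.
The value is -4·(21/43) + (19)·(22/43) = 334/43.

334/43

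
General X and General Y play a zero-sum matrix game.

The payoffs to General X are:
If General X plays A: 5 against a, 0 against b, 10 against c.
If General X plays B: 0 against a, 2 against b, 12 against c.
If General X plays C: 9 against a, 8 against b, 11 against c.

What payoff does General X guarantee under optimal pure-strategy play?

Row minima: 0, 0, 8 → General X's maximin is 8.
Column maxima: 9, 8, 12 → General Y's minimax is 8.
They coincide at (C, b), so the value is 8.

8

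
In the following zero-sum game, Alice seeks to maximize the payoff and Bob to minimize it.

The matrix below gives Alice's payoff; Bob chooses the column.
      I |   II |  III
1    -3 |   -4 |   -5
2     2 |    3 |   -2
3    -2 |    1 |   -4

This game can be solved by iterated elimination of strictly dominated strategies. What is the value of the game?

Row 1 is strictly dominated by row 2 (2>-3, 3>-4, -2>-5); eliminate 1.
Column I is strictly dominated by III for Bob (-2<2, -4<-2); eliminate I.
Row 3 is strictly dominated by row 2 (3>1, -2>-4); eliminate 3.
Column II is strictly dominated by III for Bob (-2<3); eliminate II.
Only (2, III) remains, with payoff -2.

-2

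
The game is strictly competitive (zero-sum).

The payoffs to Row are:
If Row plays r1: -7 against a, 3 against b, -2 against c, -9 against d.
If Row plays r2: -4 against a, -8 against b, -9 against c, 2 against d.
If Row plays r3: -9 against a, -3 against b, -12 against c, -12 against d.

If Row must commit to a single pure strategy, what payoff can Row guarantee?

The worst-case payoff for each row is r1: -9, r2: -9, r3: -12.
The best of these is -9.

-9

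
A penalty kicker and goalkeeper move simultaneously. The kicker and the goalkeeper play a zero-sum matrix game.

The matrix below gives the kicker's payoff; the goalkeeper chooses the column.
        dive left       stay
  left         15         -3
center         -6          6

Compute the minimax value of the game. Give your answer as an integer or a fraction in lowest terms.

Row minima are -3 and -6, so the kicker's maximin is -3; column maxima are 15 and 6, so the goalkeeper's minimax is 6. These differ, so the equilibrium is in mixed strategies.
Let the kicker play left with probability p. The goalkeeper is indifferent when 15p − 6(1−p) = −3p + 6(1−p), giving p = 2/5.
Let the goalkeeper play dive left with probability q. The kicker is indifferent when 15q − 3(1−q) = −6q + 6(1−q), giving q = 3/10.
The value is 15·(3/10) + (-3)·(7/10) = 12/5.

12/5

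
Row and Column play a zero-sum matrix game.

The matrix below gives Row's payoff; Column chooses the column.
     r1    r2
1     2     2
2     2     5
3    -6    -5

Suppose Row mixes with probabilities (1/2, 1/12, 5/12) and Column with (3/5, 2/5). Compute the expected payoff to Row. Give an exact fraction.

Against (3/5, 2/5), each row's expected payoff is 1: 2; 2: 16/5; 3: -28/5.
Taking the (1/2, 1/12, 5/12)-weighted average: (1/2)·(2) + (1/12)·(16/5) + (5/12)·(-28/5) = -16/15.

-16/15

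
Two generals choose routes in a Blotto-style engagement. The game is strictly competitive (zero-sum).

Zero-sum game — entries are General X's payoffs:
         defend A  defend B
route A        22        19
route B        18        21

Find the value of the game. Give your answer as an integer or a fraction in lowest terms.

Row minima are 19 and 18, so General X's maximin is 19; column maxima are 22 and 21, so General Y's minimax is 21. These differ, so the equilibrium is in mixed strategies.
Let General X play route A with probability p. General Y is indifferent when 22p + 18(1−p) = 19p + 21(1−p), giving p = 1/2.
Let General Y play defend A with probability q. General X is indifferent when 22q + 19(1−q) = 18q + 21(1−q), giving q = 1/3.
The value is 22·(1/3) + (19)·(2/3) = 20.

20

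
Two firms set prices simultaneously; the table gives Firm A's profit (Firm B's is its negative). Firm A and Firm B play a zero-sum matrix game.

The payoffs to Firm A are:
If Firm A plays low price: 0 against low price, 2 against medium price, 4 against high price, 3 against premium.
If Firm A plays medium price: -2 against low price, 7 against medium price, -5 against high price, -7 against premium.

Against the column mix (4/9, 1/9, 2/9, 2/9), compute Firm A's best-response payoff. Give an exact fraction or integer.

16/9

low price: (0)·(4/9) + (2)·(1/9) + (4)·(2/9) + (3)·(2/9) = 16/9.
medium price: (-2)·(4/9) + (7)·(1/9) + (-5)·(2/9) + (-7)·(2/9) = -25/9.
The best pure response is low price with expected payoff 16/9.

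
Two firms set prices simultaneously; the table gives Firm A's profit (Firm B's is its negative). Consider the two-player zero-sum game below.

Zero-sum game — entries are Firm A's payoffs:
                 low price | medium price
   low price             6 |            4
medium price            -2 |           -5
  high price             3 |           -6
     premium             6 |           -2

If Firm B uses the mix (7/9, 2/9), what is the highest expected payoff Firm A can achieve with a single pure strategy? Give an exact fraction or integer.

low price: (6)·(7/9) + (4)·(2/9) = 50/9.
medium price: (-2)·(7/9) + (-5)·(2/9) = -8/3.
high price: (3)·(7/9) + (-6)·(2/9) = 1.
premium: (6)·(7/9) + (-2)·(2/9) = 38/9.
The best pure response is low price with expected payoff 50/9.

50/9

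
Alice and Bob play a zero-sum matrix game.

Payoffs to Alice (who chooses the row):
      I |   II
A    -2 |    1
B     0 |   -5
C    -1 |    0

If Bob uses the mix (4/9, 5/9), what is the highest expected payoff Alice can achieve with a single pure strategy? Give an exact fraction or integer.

-1/3

A: (-2)·(4/9) + (1)·(5/9) = -1/3.
B: (0)·(4/9) + (-5)·(5/9) = -25/9.
C: (-1)·(4/9) + (0)·(5/9) = -4/9.
The best pure response is A with expected payoff -1/3.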